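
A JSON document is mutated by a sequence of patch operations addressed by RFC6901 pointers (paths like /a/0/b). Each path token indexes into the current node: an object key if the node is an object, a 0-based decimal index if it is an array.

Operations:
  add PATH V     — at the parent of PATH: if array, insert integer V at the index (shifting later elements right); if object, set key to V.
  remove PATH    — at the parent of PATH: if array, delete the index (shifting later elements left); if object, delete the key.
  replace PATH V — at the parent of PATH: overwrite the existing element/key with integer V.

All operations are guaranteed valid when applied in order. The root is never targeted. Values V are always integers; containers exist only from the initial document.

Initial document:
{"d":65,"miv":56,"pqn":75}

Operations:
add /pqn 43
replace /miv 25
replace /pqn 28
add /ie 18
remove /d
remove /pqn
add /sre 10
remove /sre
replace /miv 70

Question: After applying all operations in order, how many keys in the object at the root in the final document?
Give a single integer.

Answer: 2

Derivation:
After op 1 (add /pqn 43): {"d":65,"miv":56,"pqn":43}
After op 2 (replace /miv 25): {"d":65,"miv":25,"pqn":43}
After op 3 (replace /pqn 28): {"d":65,"miv":25,"pqn":28}
After op 4 (add /ie 18): {"d":65,"ie":18,"miv":25,"pqn":28}
After op 5 (remove /d): {"ie":18,"miv":25,"pqn":28}
After op 6 (remove /pqn): {"ie":18,"miv":25}
After op 7 (add /sre 10): {"ie":18,"miv":25,"sre":10}
After op 8 (remove /sre): {"ie":18,"miv":25}
After op 9 (replace /miv 70): {"ie":18,"miv":70}
Size at the root: 2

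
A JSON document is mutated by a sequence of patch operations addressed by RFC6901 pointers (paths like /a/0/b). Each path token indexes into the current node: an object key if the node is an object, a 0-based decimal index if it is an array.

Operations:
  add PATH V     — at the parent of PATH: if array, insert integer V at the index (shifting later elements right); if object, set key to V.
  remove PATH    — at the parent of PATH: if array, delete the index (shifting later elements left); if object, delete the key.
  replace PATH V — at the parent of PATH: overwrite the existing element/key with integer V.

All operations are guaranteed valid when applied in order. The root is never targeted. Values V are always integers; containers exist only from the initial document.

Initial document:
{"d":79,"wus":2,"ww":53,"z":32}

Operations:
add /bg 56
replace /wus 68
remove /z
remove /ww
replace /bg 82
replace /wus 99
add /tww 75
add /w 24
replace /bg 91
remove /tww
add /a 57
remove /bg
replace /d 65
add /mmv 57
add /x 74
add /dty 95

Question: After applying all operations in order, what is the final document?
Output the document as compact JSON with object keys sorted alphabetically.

After op 1 (add /bg 56): {"bg":56,"d":79,"wus":2,"ww":53,"z":32}
After op 2 (replace /wus 68): {"bg":56,"d":79,"wus":68,"ww":53,"z":32}
After op 3 (remove /z): {"bg":56,"d":79,"wus":68,"ww":53}
After op 4 (remove /ww): {"bg":56,"d":79,"wus":68}
After op 5 (replace /bg 82): {"bg":82,"d":79,"wus":68}
After op 6 (replace /wus 99): {"bg":82,"d":79,"wus":99}
After op 7 (add /tww 75): {"bg":82,"d":79,"tww":75,"wus":99}
After op 8 (add /w 24): {"bg":82,"d":79,"tww":75,"w":24,"wus":99}
After op 9 (replace /bg 91): {"bg":91,"d":79,"tww":75,"w":24,"wus":99}
After op 10 (remove /tww): {"bg":91,"d":79,"w":24,"wus":99}
After op 11 (add /a 57): {"a":57,"bg":91,"d":79,"w":24,"wus":99}
After op 12 (remove /bg): {"a":57,"d":79,"w":24,"wus":99}
After op 13 (replace /d 65): {"a":57,"d":65,"w":24,"wus":99}
After op 14 (add /mmv 57): {"a":57,"d":65,"mmv":57,"w":24,"wus":99}
After op 15 (add /x 74): {"a":57,"d":65,"mmv":57,"w":24,"wus":99,"x":74}
After op 16 (add /dty 95): {"a":57,"d":65,"dty":95,"mmv":57,"w":24,"wus":99,"x":74}

Answer: {"a":57,"d":65,"dty":95,"mmv":57,"w":24,"wus":99,"x":74}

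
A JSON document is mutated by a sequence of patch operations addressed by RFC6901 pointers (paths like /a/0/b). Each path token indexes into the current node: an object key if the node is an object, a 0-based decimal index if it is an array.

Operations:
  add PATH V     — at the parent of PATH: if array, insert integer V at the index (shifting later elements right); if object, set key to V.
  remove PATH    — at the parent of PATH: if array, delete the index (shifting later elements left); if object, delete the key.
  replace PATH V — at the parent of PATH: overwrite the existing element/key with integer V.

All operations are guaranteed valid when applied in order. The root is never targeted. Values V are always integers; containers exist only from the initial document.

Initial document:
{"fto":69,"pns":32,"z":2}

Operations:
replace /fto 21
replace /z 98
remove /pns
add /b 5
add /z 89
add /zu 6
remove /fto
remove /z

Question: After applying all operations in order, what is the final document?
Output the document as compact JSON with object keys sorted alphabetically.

Answer: {"b":5,"zu":6}

Derivation:
After op 1 (replace /fto 21): {"fto":21,"pns":32,"z":2}
After op 2 (replace /z 98): {"fto":21,"pns":32,"z":98}
After op 3 (remove /pns): {"fto":21,"z":98}
After op 4 (add /b 5): {"b":5,"fto":21,"z":98}
After op 5 (add /z 89): {"b":5,"fto":21,"z":89}
After op 6 (add /zu 6): {"b":5,"fto":21,"z":89,"zu":6}
After op 7 (remove /fto): {"b":5,"z":89,"zu":6}
After op 8 (remove /z): {"b":5,"zu":6}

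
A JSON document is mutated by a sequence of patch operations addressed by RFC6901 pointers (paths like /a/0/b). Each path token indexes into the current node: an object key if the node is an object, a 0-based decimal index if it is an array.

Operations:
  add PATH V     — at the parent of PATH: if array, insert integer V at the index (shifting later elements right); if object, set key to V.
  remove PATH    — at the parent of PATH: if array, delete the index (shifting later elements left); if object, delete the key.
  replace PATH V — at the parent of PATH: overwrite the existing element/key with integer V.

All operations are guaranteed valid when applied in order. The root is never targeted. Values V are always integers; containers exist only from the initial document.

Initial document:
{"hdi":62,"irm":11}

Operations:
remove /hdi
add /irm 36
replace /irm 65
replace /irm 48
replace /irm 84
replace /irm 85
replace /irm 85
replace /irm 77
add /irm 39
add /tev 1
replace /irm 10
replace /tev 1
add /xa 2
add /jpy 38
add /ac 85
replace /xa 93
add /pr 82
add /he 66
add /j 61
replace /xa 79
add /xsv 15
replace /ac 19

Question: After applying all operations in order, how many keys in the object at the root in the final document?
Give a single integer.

Answer: 9

Derivation:
After op 1 (remove /hdi): {"irm":11}
After op 2 (add /irm 36): {"irm":36}
After op 3 (replace /irm 65): {"irm":65}
After op 4 (replace /irm 48): {"irm":48}
After op 5 (replace /irm 84): {"irm":84}
After op 6 (replace /irm 85): {"irm":85}
After op 7 (replace /irm 85): {"irm":85}
After op 8 (replace /irm 77): {"irm":77}
After op 9 (add /irm 39): {"irm":39}
After op 10 (add /tev 1): {"irm":39,"tev":1}
After op 11 (replace /irm 10): {"irm":10,"tev":1}
After op 12 (replace /tev 1): {"irm":10,"tev":1}
After op 13 (add /xa 2): {"irm":10,"tev":1,"xa":2}
After op 14 (add /jpy 38): {"irm":10,"jpy":38,"tev":1,"xa":2}
After op 15 (add /ac 85): {"ac":85,"irm":10,"jpy":38,"tev":1,"xa":2}
After op 16 (replace /xa 93): {"ac":85,"irm":10,"jpy":38,"tev":1,"xa":93}
After op 17 (add /pr 82): {"ac":85,"irm":10,"jpy":38,"pr":82,"tev":1,"xa":93}
After op 18 (add /he 66): {"ac":85,"he":66,"irm":10,"jpy":38,"pr":82,"tev":1,"xa":93}
After op 19 (add /j 61): {"ac":85,"he":66,"irm":10,"j":61,"jpy":38,"pr":82,"tev":1,"xa":93}
After op 20 (replace /xa 79): {"ac":85,"he":66,"irm":10,"j":61,"jpy":38,"pr":82,"tev":1,"xa":79}
After op 21 (add /xsv 15): {"ac":85,"he":66,"irm":10,"j":61,"jpy":38,"pr":82,"tev":1,"xa":79,"xsv":15}
After op 22 (replace /ac 19): {"ac":19,"he":66,"irm":10,"j":61,"jpy":38,"pr":82,"tev":1,"xa":79,"xsv":15}
Size at the root: 9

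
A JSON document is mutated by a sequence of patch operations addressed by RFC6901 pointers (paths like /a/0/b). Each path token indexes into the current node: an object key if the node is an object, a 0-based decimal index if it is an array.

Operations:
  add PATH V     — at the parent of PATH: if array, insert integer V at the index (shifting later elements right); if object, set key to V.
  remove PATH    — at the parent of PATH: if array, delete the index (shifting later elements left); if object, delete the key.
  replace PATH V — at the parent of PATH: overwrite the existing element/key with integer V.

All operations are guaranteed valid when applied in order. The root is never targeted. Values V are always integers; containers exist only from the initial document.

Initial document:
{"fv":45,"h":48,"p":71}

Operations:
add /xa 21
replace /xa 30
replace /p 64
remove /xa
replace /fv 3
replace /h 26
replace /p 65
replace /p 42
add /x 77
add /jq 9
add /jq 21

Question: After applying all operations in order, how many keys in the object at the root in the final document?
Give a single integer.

Answer: 5

Derivation:
After op 1 (add /xa 21): {"fv":45,"h":48,"p":71,"xa":21}
After op 2 (replace /xa 30): {"fv":45,"h":48,"p":71,"xa":30}
After op 3 (replace /p 64): {"fv":45,"h":48,"p":64,"xa":30}
After op 4 (remove /xa): {"fv":45,"h":48,"p":64}
After op 5 (replace /fv 3): {"fv":3,"h":48,"p":64}
After op 6 (replace /h 26): {"fv":3,"h":26,"p":64}
After op 7 (replace /p 65): {"fv":3,"h":26,"p":65}
After op 8 (replace /p 42): {"fv":3,"h":26,"p":42}
After op 9 (add /x 77): {"fv":3,"h":26,"p":42,"x":77}
After op 10 (add /jq 9): {"fv":3,"h":26,"jq":9,"p":42,"x":77}
After op 11 (add /jq 21): {"fv":3,"h":26,"jq":21,"p":42,"x":77}
Size at the root: 5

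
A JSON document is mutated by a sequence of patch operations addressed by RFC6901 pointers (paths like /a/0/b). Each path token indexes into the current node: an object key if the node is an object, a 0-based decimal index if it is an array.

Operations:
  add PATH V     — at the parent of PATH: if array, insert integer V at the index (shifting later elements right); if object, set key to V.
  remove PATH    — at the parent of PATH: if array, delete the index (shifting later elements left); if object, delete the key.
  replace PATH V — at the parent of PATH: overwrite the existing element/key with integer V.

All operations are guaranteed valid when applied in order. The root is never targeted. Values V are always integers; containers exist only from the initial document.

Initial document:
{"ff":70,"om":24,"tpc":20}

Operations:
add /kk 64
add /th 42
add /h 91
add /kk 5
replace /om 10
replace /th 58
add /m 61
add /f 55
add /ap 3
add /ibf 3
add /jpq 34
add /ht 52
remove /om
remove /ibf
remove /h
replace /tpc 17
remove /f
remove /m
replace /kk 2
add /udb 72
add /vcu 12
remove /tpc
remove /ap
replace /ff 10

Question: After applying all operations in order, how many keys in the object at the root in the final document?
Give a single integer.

After op 1 (add /kk 64): {"ff":70,"kk":64,"om":24,"tpc":20}
After op 2 (add /th 42): {"ff":70,"kk":64,"om":24,"th":42,"tpc":20}
After op 3 (add /h 91): {"ff":70,"h":91,"kk":64,"om":24,"th":42,"tpc":20}
After op 4 (add /kk 5): {"ff":70,"h":91,"kk":5,"om":24,"th":42,"tpc":20}
After op 5 (replace /om 10): {"ff":70,"h":91,"kk":5,"om":10,"th":42,"tpc":20}
After op 6 (replace /th 58): {"ff":70,"h":91,"kk":5,"om":10,"th":58,"tpc":20}
After op 7 (add /m 61): {"ff":70,"h":91,"kk":5,"m":61,"om":10,"th":58,"tpc":20}
After op 8 (add /f 55): {"f":55,"ff":70,"h":91,"kk":5,"m":61,"om":10,"th":58,"tpc":20}
After op 9 (add /ap 3): {"ap":3,"f":55,"ff":70,"h":91,"kk":5,"m":61,"om":10,"th":58,"tpc":20}
After op 10 (add /ibf 3): {"ap":3,"f":55,"ff":70,"h":91,"ibf":3,"kk":5,"m":61,"om":10,"th":58,"tpc":20}
After op 11 (add /jpq 34): {"ap":3,"f":55,"ff":70,"h":91,"ibf":3,"jpq":34,"kk":5,"m":61,"om":10,"th":58,"tpc":20}
After op 12 (add /ht 52): {"ap":3,"f":55,"ff":70,"h":91,"ht":52,"ibf":3,"jpq":34,"kk":5,"m":61,"om":10,"th":58,"tpc":20}
After op 13 (remove /om): {"ap":3,"f":55,"ff":70,"h":91,"ht":52,"ibf":3,"jpq":34,"kk":5,"m":61,"th":58,"tpc":20}
After op 14 (remove /ibf): {"ap":3,"f":55,"ff":70,"h":91,"ht":52,"jpq":34,"kk":5,"m":61,"th":58,"tpc":20}
After op 15 (remove /h): {"ap":3,"f":55,"ff":70,"ht":52,"jpq":34,"kk":5,"m":61,"th":58,"tpc":20}
After op 16 (replace /tpc 17): {"ap":3,"f":55,"ff":70,"ht":52,"jpq":34,"kk":5,"m":61,"th":58,"tpc":17}
After op 17 (remove /f): {"ap":3,"ff":70,"ht":52,"jpq":34,"kk":5,"m":61,"th":58,"tpc":17}
After op 18 (remove /m): {"ap":3,"ff":70,"ht":52,"jpq":34,"kk":5,"th":58,"tpc":17}
After op 19 (replace /kk 2): {"ap":3,"ff":70,"ht":52,"jpq":34,"kk":2,"th":58,"tpc":17}
After op 20 (add /udb 72): {"ap":3,"ff":70,"ht":52,"jpq":34,"kk":2,"th":58,"tpc":17,"udb":72}
After op 21 (add /vcu 12): {"ap":3,"ff":70,"ht":52,"jpq":34,"kk":2,"th":58,"tpc":17,"udb":72,"vcu":12}
After op 22 (remove /tpc): {"ap":3,"ff":70,"ht":52,"jpq":34,"kk":2,"th":58,"udb":72,"vcu":12}
After op 23 (remove /ap): {"ff":70,"ht":52,"jpq":34,"kk":2,"th":58,"udb":72,"vcu":12}
After op 24 (replace /ff 10): {"ff":10,"ht":52,"jpq":34,"kk":2,"th":58,"udb":72,"vcu":12}
Size at the root: 7

Answer: 7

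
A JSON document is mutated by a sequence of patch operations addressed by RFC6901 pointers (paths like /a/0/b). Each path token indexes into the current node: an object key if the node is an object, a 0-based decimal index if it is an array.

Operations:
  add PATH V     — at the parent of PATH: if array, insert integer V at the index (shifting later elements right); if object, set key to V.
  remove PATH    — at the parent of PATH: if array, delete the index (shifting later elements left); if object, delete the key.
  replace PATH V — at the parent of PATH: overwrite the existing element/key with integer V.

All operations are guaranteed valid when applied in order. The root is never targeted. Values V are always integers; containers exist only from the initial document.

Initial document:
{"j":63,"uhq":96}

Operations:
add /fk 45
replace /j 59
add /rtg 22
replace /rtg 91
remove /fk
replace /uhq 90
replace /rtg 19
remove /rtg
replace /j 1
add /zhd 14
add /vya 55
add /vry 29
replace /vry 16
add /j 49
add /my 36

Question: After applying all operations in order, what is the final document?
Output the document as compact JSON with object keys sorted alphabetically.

After op 1 (add /fk 45): {"fk":45,"j":63,"uhq":96}
After op 2 (replace /j 59): {"fk":45,"j":59,"uhq":96}
After op 3 (add /rtg 22): {"fk":45,"j":59,"rtg":22,"uhq":96}
After op 4 (replace /rtg 91): {"fk":45,"j":59,"rtg":91,"uhq":96}
After op 5 (remove /fk): {"j":59,"rtg":91,"uhq":96}
After op 6 (replace /uhq 90): {"j":59,"rtg":91,"uhq":90}
After op 7 (replace /rtg 19): {"j":59,"rtg":19,"uhq":90}
After op 8 (remove /rtg): {"j":59,"uhq":90}
After op 9 (replace /j 1): {"j":1,"uhq":90}
After op 10 (add /zhd 14): {"j":1,"uhq":90,"zhd":14}
After op 11 (add /vya 55): {"j":1,"uhq":90,"vya":55,"zhd":14}
After op 12 (add /vry 29): {"j":1,"uhq":90,"vry":29,"vya":55,"zhd":14}
After op 13 (replace /vry 16): {"j":1,"uhq":90,"vry":16,"vya":55,"zhd":14}
After op 14 (add /j 49): {"j":49,"uhq":90,"vry":16,"vya":55,"zhd":14}
After op 15 (add /my 36): {"j":49,"my":36,"uhq":90,"vry":16,"vya":55,"zhd":14}

Answer: {"j":49,"my":36,"uhq":90,"vry":16,"vya":55,"zhd":14}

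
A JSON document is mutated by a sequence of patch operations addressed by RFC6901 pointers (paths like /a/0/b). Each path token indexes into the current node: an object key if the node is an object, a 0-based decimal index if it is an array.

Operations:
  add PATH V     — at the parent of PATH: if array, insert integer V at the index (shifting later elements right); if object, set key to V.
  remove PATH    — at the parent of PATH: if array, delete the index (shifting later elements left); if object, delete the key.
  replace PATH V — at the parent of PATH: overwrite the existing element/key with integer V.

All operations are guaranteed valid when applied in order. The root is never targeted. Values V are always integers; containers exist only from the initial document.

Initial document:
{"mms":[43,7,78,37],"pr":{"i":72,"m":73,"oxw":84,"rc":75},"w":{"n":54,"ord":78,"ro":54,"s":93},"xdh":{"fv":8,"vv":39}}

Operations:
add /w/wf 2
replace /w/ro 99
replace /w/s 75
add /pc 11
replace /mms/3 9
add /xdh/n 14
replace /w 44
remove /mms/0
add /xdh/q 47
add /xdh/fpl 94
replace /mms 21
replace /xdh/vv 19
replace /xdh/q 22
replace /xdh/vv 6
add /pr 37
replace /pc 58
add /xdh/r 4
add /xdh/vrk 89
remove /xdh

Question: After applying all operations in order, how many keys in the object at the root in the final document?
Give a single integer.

Answer: 4

Derivation:
After op 1 (add /w/wf 2): {"mms":[43,7,78,37],"pr":{"i":72,"m":73,"oxw":84,"rc":75},"w":{"n":54,"ord":78,"ro":54,"s":93,"wf":2},"xdh":{"fv":8,"vv":39}}
After op 2 (replace /w/ro 99): {"mms":[43,7,78,37],"pr":{"i":72,"m":73,"oxw":84,"rc":75},"w":{"n":54,"ord":78,"ro":99,"s":93,"wf":2},"xdh":{"fv":8,"vv":39}}
After op 3 (replace /w/s 75): {"mms":[43,7,78,37],"pr":{"i":72,"m":73,"oxw":84,"rc":75},"w":{"n":54,"ord":78,"ro":99,"s":75,"wf":2},"xdh":{"fv":8,"vv":39}}
After op 4 (add /pc 11): {"mms":[43,7,78,37],"pc":11,"pr":{"i":72,"m":73,"oxw":84,"rc":75},"w":{"n":54,"ord":78,"ro":99,"s":75,"wf":2},"xdh":{"fv":8,"vv":39}}
After op 5 (replace /mms/3 9): {"mms":[43,7,78,9],"pc":11,"pr":{"i":72,"m":73,"oxw":84,"rc":75},"w":{"n":54,"ord":78,"ro":99,"s":75,"wf":2},"xdh":{"fv":8,"vv":39}}
After op 6 (add /xdh/n 14): {"mms":[43,7,78,9],"pc":11,"pr":{"i":72,"m":73,"oxw":84,"rc":75},"w":{"n":54,"ord":78,"ro":99,"s":75,"wf":2},"xdh":{"fv":8,"n":14,"vv":39}}
After op 7 (replace /w 44): {"mms":[43,7,78,9],"pc":11,"pr":{"i":72,"m":73,"oxw":84,"rc":75},"w":44,"xdh":{"fv":8,"n":14,"vv":39}}
After op 8 (remove /mms/0): {"mms":[7,78,9],"pc":11,"pr":{"i":72,"m":73,"oxw":84,"rc":75},"w":44,"xdh":{"fv":8,"n":14,"vv":39}}
After op 9 (add /xdh/q 47): {"mms":[7,78,9],"pc":11,"pr":{"i":72,"m":73,"oxw":84,"rc":75},"w":44,"xdh":{"fv":8,"n":14,"q":47,"vv":39}}
After op 10 (add /xdh/fpl 94): {"mms":[7,78,9],"pc":11,"pr":{"i":72,"m":73,"oxw":84,"rc":75},"w":44,"xdh":{"fpl":94,"fv":8,"n":14,"q":47,"vv":39}}
After op 11 (replace /mms 21): {"mms":21,"pc":11,"pr":{"i":72,"m":73,"oxw":84,"rc":75},"w":44,"xdh":{"fpl":94,"fv":8,"n":14,"q":47,"vv":39}}
After op 12 (replace /xdh/vv 19): {"mms":21,"pc":11,"pr":{"i":72,"m":73,"oxw":84,"rc":75},"w":44,"xdh":{"fpl":94,"fv":8,"n":14,"q":47,"vv":19}}
After op 13 (replace /xdh/q 22): {"mms":21,"pc":11,"pr":{"i":72,"m":73,"oxw":84,"rc":75},"w":44,"xdh":{"fpl":94,"fv":8,"n":14,"q":22,"vv":19}}
After op 14 (replace /xdh/vv 6): {"mms":21,"pc":11,"pr":{"i":72,"m":73,"oxw":84,"rc":75},"w":44,"xdh":{"fpl":94,"fv":8,"n":14,"q":22,"vv":6}}
After op 15 (add /pr 37): {"mms":21,"pc":11,"pr":37,"w":44,"xdh":{"fpl":94,"fv":8,"n":14,"q":22,"vv":6}}
After op 16 (replace /pc 58): {"mms":21,"pc":58,"pr":37,"w":44,"xdh":{"fpl":94,"fv":8,"n":14,"q":22,"vv":6}}
After op 17 (add /xdh/r 4): {"mms":21,"pc":58,"pr":37,"w":44,"xdh":{"fpl":94,"fv":8,"n":14,"q":22,"r":4,"vv":6}}
After op 18 (add /xdh/vrk 89): {"mms":21,"pc":58,"pr":37,"w":44,"xdh":{"fpl":94,"fv":8,"n":14,"q":22,"r":4,"vrk":89,"vv":6}}
After op 19 (remove /xdh): {"mms":21,"pc":58,"pr":37,"w":44}
Size at the root: 4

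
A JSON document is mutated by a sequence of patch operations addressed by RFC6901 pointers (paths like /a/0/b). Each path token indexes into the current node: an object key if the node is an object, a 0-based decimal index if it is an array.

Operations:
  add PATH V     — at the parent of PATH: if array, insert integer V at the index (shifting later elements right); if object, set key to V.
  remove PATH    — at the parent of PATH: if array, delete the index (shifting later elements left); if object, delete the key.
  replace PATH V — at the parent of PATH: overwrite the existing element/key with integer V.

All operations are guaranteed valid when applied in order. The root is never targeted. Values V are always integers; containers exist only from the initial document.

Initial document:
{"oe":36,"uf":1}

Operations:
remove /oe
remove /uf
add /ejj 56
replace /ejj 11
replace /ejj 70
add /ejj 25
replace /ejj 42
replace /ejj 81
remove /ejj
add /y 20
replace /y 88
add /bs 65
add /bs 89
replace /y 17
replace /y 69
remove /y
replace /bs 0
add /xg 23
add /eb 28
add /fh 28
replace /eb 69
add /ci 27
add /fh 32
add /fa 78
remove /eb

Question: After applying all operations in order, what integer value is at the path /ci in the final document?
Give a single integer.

Answer: 27

Derivation:
After op 1 (remove /oe): {"uf":1}
After op 2 (remove /uf): {}
After op 3 (add /ejj 56): {"ejj":56}
After op 4 (replace /ejj 11): {"ejj":11}
After op 5 (replace /ejj 70): {"ejj":70}
After op 6 (add /ejj 25): {"ejj":25}
After op 7 (replace /ejj 42): {"ejj":42}
After op 8 (replace /ejj 81): {"ejj":81}
After op 9 (remove /ejj): {}
After op 10 (add /y 20): {"y":20}
After op 11 (replace /y 88): {"y":88}
After op 12 (add /bs 65): {"bs":65,"y":88}
After op 13 (add /bs 89): {"bs":89,"y":88}
After op 14 (replace /y 17): {"bs":89,"y":17}
After op 15 (replace /y 69): {"bs":89,"y":69}
After op 16 (remove /y): {"bs":89}
After op 17 (replace /bs 0): {"bs":0}
After op 18 (add /xg 23): {"bs":0,"xg":23}
After op 19 (add /eb 28): {"bs":0,"eb":28,"xg":23}
After op 20 (add /fh 28): {"bs":0,"eb":28,"fh":28,"xg":23}
After op 21 (replace /eb 69): {"bs":0,"eb":69,"fh":28,"xg":23}
After op 22 (add /ci 27): {"bs":0,"ci":27,"eb":69,"fh":28,"xg":23}
After op 23 (add /fh 32): {"bs":0,"ci":27,"eb":69,"fh":32,"xg":23}
After op 24 (add /fa 78): {"bs":0,"ci":27,"eb":69,"fa":78,"fh":32,"xg":23}
After op 25 (remove /eb): {"bs":0,"ci":27,"fa":78,"fh":32,"xg":23}
Value at /ci: 27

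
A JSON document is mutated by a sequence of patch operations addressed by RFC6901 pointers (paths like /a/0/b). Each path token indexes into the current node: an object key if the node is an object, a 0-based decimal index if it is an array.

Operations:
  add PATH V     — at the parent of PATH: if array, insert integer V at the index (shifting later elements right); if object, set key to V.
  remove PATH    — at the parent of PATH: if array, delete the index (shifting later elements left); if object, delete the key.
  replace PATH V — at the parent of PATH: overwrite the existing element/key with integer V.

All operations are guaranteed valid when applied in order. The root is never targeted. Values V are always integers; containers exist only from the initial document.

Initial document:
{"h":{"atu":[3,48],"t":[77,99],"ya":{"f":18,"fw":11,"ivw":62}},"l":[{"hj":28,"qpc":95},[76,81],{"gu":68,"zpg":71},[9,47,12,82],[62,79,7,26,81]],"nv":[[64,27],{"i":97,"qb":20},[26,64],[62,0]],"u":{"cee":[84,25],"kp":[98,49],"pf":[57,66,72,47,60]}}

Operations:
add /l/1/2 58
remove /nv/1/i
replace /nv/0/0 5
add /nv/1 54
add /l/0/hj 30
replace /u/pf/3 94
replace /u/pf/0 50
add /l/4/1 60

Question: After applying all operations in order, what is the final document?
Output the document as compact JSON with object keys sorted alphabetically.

Answer: {"h":{"atu":[3,48],"t":[77,99],"ya":{"f":18,"fw":11,"ivw":62}},"l":[{"hj":30,"qpc":95},[76,81,58],{"gu":68,"zpg":71},[9,47,12,82],[62,60,79,7,26,81]],"nv":[[5,27],54,{"qb":20},[26,64],[62,0]],"u":{"cee":[84,25],"kp":[98,49],"pf":[50,66,72,94,60]}}

Derivation:
After op 1 (add /l/1/2 58): {"h":{"atu":[3,48],"t":[77,99],"ya":{"f":18,"fw":11,"ivw":62}},"l":[{"hj":28,"qpc":95},[76,81,58],{"gu":68,"zpg":71},[9,47,12,82],[62,79,7,26,81]],"nv":[[64,27],{"i":97,"qb":20},[26,64],[62,0]],"u":{"cee":[84,25],"kp":[98,49],"pf":[57,66,72,47,60]}}
After op 2 (remove /nv/1/i): {"h":{"atu":[3,48],"t":[77,99],"ya":{"f":18,"fw":11,"ivw":62}},"l":[{"hj":28,"qpc":95},[76,81,58],{"gu":68,"zpg":71},[9,47,12,82],[62,79,7,26,81]],"nv":[[64,27],{"qb":20},[26,64],[62,0]],"u":{"cee":[84,25],"kp":[98,49],"pf":[57,66,72,47,60]}}
After op 3 (replace /nv/0/0 5): {"h":{"atu":[3,48],"t":[77,99],"ya":{"f":18,"fw":11,"ivw":62}},"l":[{"hj":28,"qpc":95},[76,81,58],{"gu":68,"zpg":71},[9,47,12,82],[62,79,7,26,81]],"nv":[[5,27],{"qb":20},[26,64],[62,0]],"u":{"cee":[84,25],"kp":[98,49],"pf":[57,66,72,47,60]}}
After op 4 (add /nv/1 54): {"h":{"atu":[3,48],"t":[77,99],"ya":{"f":18,"fw":11,"ivw":62}},"l":[{"hj":28,"qpc":95},[76,81,58],{"gu":68,"zpg":71},[9,47,12,82],[62,79,7,26,81]],"nv":[[5,27],54,{"qb":20},[26,64],[62,0]],"u":{"cee":[84,25],"kp":[98,49],"pf":[57,66,72,47,60]}}
After op 5 (add /l/0/hj 30): {"h":{"atu":[3,48],"t":[77,99],"ya":{"f":18,"fw":11,"ivw":62}},"l":[{"hj":30,"qpc":95},[76,81,58],{"gu":68,"zpg":71},[9,47,12,82],[62,79,7,26,81]],"nv":[[5,27],54,{"qb":20},[26,64],[62,0]],"u":{"cee":[84,25],"kp":[98,49],"pf":[57,66,72,47,60]}}
After op 6 (replace /u/pf/3 94): {"h":{"atu":[3,48],"t":[77,99],"ya":{"f":18,"fw":11,"ivw":62}},"l":[{"hj":30,"qpc":95},[76,81,58],{"gu":68,"zpg":71},[9,47,12,82],[62,79,7,26,81]],"nv":[[5,27],54,{"qb":20},[26,64],[62,0]],"u":{"cee":[84,25],"kp":[98,49],"pf":[57,66,72,94,60]}}
After op 7 (replace /u/pf/0 50): {"h":{"atu":[3,48],"t":[77,99],"ya":{"f":18,"fw":11,"ivw":62}},"l":[{"hj":30,"qpc":95},[76,81,58],{"gu":68,"zpg":71},[9,47,12,82],[62,79,7,26,81]],"nv":[[5,27],54,{"qb":20},[26,64],[62,0]],"u":{"cee":[84,25],"kp":[98,49],"pf":[50,66,72,94,60]}}
After op 8 (add /l/4/1 60): {"h":{"atu":[3,48],"t":[77,99],"ya":{"f":18,"fw":11,"ivw":62}},"l":[{"hj":30,"qpc":95},[76,81,58],{"gu":68,"zpg":71},[9,47,12,82],[62,60,79,7,26,81]],"nv":[[5,27],54,{"qb":20},[26,64],[62,0]],"u":{"cee":[84,25],"kp":[98,49],"pf":[50,66,72,94,60]}}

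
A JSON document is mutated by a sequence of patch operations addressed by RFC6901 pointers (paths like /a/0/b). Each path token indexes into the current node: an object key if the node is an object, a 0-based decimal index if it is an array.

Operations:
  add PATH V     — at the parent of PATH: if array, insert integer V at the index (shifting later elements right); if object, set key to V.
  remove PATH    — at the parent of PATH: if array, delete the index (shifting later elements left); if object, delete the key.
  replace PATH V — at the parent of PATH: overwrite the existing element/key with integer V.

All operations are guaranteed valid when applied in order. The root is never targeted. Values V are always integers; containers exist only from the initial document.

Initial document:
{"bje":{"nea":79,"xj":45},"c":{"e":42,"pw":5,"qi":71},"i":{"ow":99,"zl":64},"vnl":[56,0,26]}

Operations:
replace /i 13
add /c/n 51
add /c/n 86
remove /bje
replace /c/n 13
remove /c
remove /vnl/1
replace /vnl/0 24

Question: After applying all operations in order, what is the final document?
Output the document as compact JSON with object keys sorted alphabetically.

After op 1 (replace /i 13): {"bje":{"nea":79,"xj":45},"c":{"e":42,"pw":5,"qi":71},"i":13,"vnl":[56,0,26]}
After op 2 (add /c/n 51): {"bje":{"nea":79,"xj":45},"c":{"e":42,"n":51,"pw":5,"qi":71},"i":13,"vnl":[56,0,26]}
After op 3 (add /c/n 86): {"bje":{"nea":79,"xj":45},"c":{"e":42,"n":86,"pw":5,"qi":71},"i":13,"vnl":[56,0,26]}
After op 4 (remove /bje): {"c":{"e":42,"n":86,"pw":5,"qi":71},"i":13,"vnl":[56,0,26]}
After op 5 (replace /c/n 13): {"c":{"e":42,"n":13,"pw":5,"qi":71},"i":13,"vnl":[56,0,26]}
After op 6 (remove /c): {"i":13,"vnl":[56,0,26]}
After op 7 (remove /vnl/1): {"i":13,"vnl":[56,26]}
After op 8 (replace /vnl/0 24): {"i":13,"vnl":[24,26]}

Answer: {"i":13,"vnl":[24,26]}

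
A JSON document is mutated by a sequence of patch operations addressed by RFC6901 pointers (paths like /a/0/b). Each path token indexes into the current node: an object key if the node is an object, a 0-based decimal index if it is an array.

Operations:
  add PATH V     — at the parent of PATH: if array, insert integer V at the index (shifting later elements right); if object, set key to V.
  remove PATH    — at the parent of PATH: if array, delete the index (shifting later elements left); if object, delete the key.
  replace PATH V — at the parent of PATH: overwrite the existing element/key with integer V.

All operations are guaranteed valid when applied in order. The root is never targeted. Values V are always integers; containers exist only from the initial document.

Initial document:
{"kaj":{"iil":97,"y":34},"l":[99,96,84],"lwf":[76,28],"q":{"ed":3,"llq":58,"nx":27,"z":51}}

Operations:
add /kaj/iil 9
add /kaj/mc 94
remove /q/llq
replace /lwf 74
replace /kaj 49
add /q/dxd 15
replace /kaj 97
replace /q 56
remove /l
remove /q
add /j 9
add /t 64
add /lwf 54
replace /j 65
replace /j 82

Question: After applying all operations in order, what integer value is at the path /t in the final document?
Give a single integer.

After op 1 (add /kaj/iil 9): {"kaj":{"iil":9,"y":34},"l":[99,96,84],"lwf":[76,28],"q":{"ed":3,"llq":58,"nx":27,"z":51}}
After op 2 (add /kaj/mc 94): {"kaj":{"iil":9,"mc":94,"y":34},"l":[99,96,84],"lwf":[76,28],"q":{"ed":3,"llq":58,"nx":27,"z":51}}
After op 3 (remove /q/llq): {"kaj":{"iil":9,"mc":94,"y":34},"l":[99,96,84],"lwf":[76,28],"q":{"ed":3,"nx":27,"z":51}}
After op 4 (replace /lwf 74): {"kaj":{"iil":9,"mc":94,"y":34},"l":[99,96,84],"lwf":74,"q":{"ed":3,"nx":27,"z":51}}
After op 5 (replace /kaj 49): {"kaj":49,"l":[99,96,84],"lwf":74,"q":{"ed":3,"nx":27,"z":51}}
After op 6 (add /q/dxd 15): {"kaj":49,"l":[99,96,84],"lwf":74,"q":{"dxd":15,"ed":3,"nx":27,"z":51}}
After op 7 (replace /kaj 97): {"kaj":97,"l":[99,96,84],"lwf":74,"q":{"dxd":15,"ed":3,"nx":27,"z":51}}
After op 8 (replace /q 56): {"kaj":97,"l":[99,96,84],"lwf":74,"q":56}
After op 9 (remove /l): {"kaj":97,"lwf":74,"q":56}
After op 10 (remove /q): {"kaj":97,"lwf":74}
After op 11 (add /j 9): {"j":9,"kaj":97,"lwf":74}
After op 12 (add /t 64): {"j":9,"kaj":97,"lwf":74,"t":64}
After op 13 (add /lwf 54): {"j":9,"kaj":97,"lwf":54,"t":64}
After op 14 (replace /j 65): {"j":65,"kaj":97,"lwf":54,"t":64}
After op 15 (replace /j 82): {"j":82,"kaj":97,"lwf":54,"t":64}
Value at /t: 64

Answer: 64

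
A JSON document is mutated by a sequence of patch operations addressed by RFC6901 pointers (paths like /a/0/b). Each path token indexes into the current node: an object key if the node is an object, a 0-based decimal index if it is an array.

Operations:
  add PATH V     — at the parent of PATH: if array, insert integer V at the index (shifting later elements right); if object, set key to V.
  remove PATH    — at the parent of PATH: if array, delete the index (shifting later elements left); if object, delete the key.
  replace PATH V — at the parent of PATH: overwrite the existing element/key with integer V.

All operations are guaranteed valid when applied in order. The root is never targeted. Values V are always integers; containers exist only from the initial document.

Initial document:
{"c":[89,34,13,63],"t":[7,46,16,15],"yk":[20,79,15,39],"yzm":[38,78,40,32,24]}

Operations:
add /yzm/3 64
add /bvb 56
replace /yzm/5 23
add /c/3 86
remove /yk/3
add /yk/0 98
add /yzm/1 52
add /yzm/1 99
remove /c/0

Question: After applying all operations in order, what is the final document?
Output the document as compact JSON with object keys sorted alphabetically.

After op 1 (add /yzm/3 64): {"c":[89,34,13,63],"t":[7,46,16,15],"yk":[20,79,15,39],"yzm":[38,78,40,64,32,24]}
After op 2 (add /bvb 56): {"bvb":56,"c":[89,34,13,63],"t":[7,46,16,15],"yk":[20,79,15,39],"yzm":[38,78,40,64,32,24]}
After op 3 (replace /yzm/5 23): {"bvb":56,"c":[89,34,13,63],"t":[7,46,16,15],"yk":[20,79,15,39],"yzm":[38,78,40,64,32,23]}
After op 4 (add /c/3 86): {"bvb":56,"c":[89,34,13,86,63],"t":[7,46,16,15],"yk":[20,79,15,39],"yzm":[38,78,40,64,32,23]}
After op 5 (remove /yk/3): {"bvb":56,"c":[89,34,13,86,63],"t":[7,46,16,15],"yk":[20,79,15],"yzm":[38,78,40,64,32,23]}
After op 6 (add /yk/0 98): {"bvb":56,"c":[89,34,13,86,63],"t":[7,46,16,15],"yk":[98,20,79,15],"yzm":[38,78,40,64,32,23]}
After op 7 (add /yzm/1 52): {"bvb":56,"c":[89,34,13,86,63],"t":[7,46,16,15],"yk":[98,20,79,15],"yzm":[38,52,78,40,64,32,23]}
After op 8 (add /yzm/1 99): {"bvb":56,"c":[89,34,13,86,63],"t":[7,46,16,15],"yk":[98,20,79,15],"yzm":[38,99,52,78,40,64,32,23]}
After op 9 (remove /c/0): {"bvb":56,"c":[34,13,86,63],"t":[7,46,16,15],"yk":[98,20,79,15],"yzm":[38,99,52,78,40,64,32,23]}

Answer: {"bvb":56,"c":[34,13,86,63],"t":[7,46,16,15],"yk":[98,20,79,15],"yzm":[38,99,52,78,40,64,32,23]}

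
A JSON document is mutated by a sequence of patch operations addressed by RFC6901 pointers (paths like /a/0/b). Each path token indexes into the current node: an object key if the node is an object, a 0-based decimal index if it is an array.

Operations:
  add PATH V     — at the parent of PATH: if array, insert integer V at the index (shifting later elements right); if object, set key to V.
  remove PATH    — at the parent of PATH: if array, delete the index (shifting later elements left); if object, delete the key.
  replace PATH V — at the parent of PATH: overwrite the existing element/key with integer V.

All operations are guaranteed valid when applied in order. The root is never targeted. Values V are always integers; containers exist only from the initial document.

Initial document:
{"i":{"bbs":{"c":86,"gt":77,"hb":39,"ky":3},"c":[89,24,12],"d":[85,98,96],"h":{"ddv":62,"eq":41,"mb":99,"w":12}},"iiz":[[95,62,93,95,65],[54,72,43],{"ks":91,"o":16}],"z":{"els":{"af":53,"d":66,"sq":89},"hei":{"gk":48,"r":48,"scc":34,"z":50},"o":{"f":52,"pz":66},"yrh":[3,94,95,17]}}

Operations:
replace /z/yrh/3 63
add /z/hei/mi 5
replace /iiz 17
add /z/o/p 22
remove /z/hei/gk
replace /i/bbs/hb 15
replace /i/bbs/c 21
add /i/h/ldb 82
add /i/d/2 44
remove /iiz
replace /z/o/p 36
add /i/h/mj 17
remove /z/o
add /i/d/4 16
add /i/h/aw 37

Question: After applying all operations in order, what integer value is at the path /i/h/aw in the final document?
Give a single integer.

Answer: 37

Derivation:
After op 1 (replace /z/yrh/3 63): {"i":{"bbs":{"c":86,"gt":77,"hb":39,"ky":3},"c":[89,24,12],"d":[85,98,96],"h":{"ddv":62,"eq":41,"mb":99,"w":12}},"iiz":[[95,62,93,95,65],[54,72,43],{"ks":91,"o":16}],"z":{"els":{"af":53,"d":66,"sq":89},"hei":{"gk":48,"r":48,"scc":34,"z":50},"o":{"f":52,"pz":66},"yrh":[3,94,95,63]}}
After op 2 (add /z/hei/mi 5): {"i":{"bbs":{"c":86,"gt":77,"hb":39,"ky":3},"c":[89,24,12],"d":[85,98,96],"h":{"ddv":62,"eq":41,"mb":99,"w":12}},"iiz":[[95,62,93,95,65],[54,72,43],{"ks":91,"o":16}],"z":{"els":{"af":53,"d":66,"sq":89},"hei":{"gk":48,"mi":5,"r":48,"scc":34,"z":50},"o":{"f":52,"pz":66},"yrh":[3,94,95,63]}}
After op 3 (replace /iiz 17): {"i":{"bbs":{"c":86,"gt":77,"hb":39,"ky":3},"c":[89,24,12],"d":[85,98,96],"h":{"ddv":62,"eq":41,"mb":99,"w":12}},"iiz":17,"z":{"els":{"af":53,"d":66,"sq":89},"hei":{"gk":48,"mi":5,"r":48,"scc":34,"z":50},"o":{"f":52,"pz":66},"yrh":[3,94,95,63]}}
After op 4 (add /z/o/p 22): {"i":{"bbs":{"c":86,"gt":77,"hb":39,"ky":3},"c":[89,24,12],"d":[85,98,96],"h":{"ddv":62,"eq":41,"mb":99,"w":12}},"iiz":17,"z":{"els":{"af":53,"d":66,"sq":89},"hei":{"gk":48,"mi":5,"r":48,"scc":34,"z":50},"o":{"f":52,"p":22,"pz":66},"yrh":[3,94,95,63]}}
After op 5 (remove /z/hei/gk): {"i":{"bbs":{"c":86,"gt":77,"hb":39,"ky":3},"c":[89,24,12],"d":[85,98,96],"h":{"ddv":62,"eq":41,"mb":99,"w":12}},"iiz":17,"z":{"els":{"af":53,"d":66,"sq":89},"hei":{"mi":5,"r":48,"scc":34,"z":50},"o":{"f":52,"p":22,"pz":66},"yrh":[3,94,95,63]}}
After op 6 (replace /i/bbs/hb 15): {"i":{"bbs":{"c":86,"gt":77,"hb":15,"ky":3},"c":[89,24,12],"d":[85,98,96],"h":{"ddv":62,"eq":41,"mb":99,"w":12}},"iiz":17,"z":{"els":{"af":53,"d":66,"sq":89},"hei":{"mi":5,"r":48,"scc":34,"z":50},"o":{"f":52,"p":22,"pz":66},"yrh":[3,94,95,63]}}
After op 7 (replace /i/bbs/c 21): {"i":{"bbs":{"c":21,"gt":77,"hb":15,"ky":3},"c":[89,24,12],"d":[85,98,96],"h":{"ddv":62,"eq":41,"mb":99,"w":12}},"iiz":17,"z":{"els":{"af":53,"d":66,"sq":89},"hei":{"mi":5,"r":48,"scc":34,"z":50},"o":{"f":52,"p":22,"pz":66},"yrh":[3,94,95,63]}}
After op 8 (add /i/h/ldb 82): {"i":{"bbs":{"c":21,"gt":77,"hb":15,"ky":3},"c":[89,24,12],"d":[85,98,96],"h":{"ddv":62,"eq":41,"ldb":82,"mb":99,"w":12}},"iiz":17,"z":{"els":{"af":53,"d":66,"sq":89},"hei":{"mi":5,"r":48,"scc":34,"z":50},"o":{"f":52,"p":22,"pz":66},"yrh":[3,94,95,63]}}
After op 9 (add /i/d/2 44): {"i":{"bbs":{"c":21,"gt":77,"hb":15,"ky":3},"c":[89,24,12],"d":[85,98,44,96],"h":{"ddv":62,"eq":41,"ldb":82,"mb":99,"w":12}},"iiz":17,"z":{"els":{"af":53,"d":66,"sq":89},"hei":{"mi":5,"r":48,"scc":34,"z":50},"o":{"f":52,"p":22,"pz":66},"yrh":[3,94,95,63]}}
After op 10 (remove /iiz): {"i":{"bbs":{"c":21,"gt":77,"hb":15,"ky":3},"c":[89,24,12],"d":[85,98,44,96],"h":{"ddv":62,"eq":41,"ldb":82,"mb":99,"w":12}},"z":{"els":{"af":53,"d":66,"sq":89},"hei":{"mi":5,"r":48,"scc":34,"z":50},"o":{"f":52,"p":22,"pz":66},"yrh":[3,94,95,63]}}
After op 11 (replace /z/o/p 36): {"i":{"bbs":{"c":21,"gt":77,"hb":15,"ky":3},"c":[89,24,12],"d":[85,98,44,96],"h":{"ddv":62,"eq":41,"ldb":82,"mb":99,"w":12}},"z":{"els":{"af":53,"d":66,"sq":89},"hei":{"mi":5,"r":48,"scc":34,"z":50},"o":{"f":52,"p":36,"pz":66},"yrh":[3,94,95,63]}}
After op 12 (add /i/h/mj 17): {"i":{"bbs":{"c":21,"gt":77,"hb":15,"ky":3},"c":[89,24,12],"d":[85,98,44,96],"h":{"ddv":62,"eq":41,"ldb":82,"mb":99,"mj":17,"w":12}},"z":{"els":{"af":53,"d":66,"sq":89},"hei":{"mi":5,"r":48,"scc":34,"z":50},"o":{"f":52,"p":36,"pz":66},"yrh":[3,94,95,63]}}
After op 13 (remove /z/o): {"i":{"bbs":{"c":21,"gt":77,"hb":15,"ky":3},"c":[89,24,12],"d":[85,98,44,96],"h":{"ddv":62,"eq":41,"ldb":82,"mb":99,"mj":17,"w":12}},"z":{"els":{"af":53,"d":66,"sq":89},"hei":{"mi":5,"r":48,"scc":34,"z":50},"yrh":[3,94,95,63]}}
After op 14 (add /i/d/4 16): {"i":{"bbs":{"c":21,"gt":77,"hb":15,"ky":3},"c":[89,24,12],"d":[85,98,44,96,16],"h":{"ddv":62,"eq":41,"ldb":82,"mb":99,"mj":17,"w":12}},"z":{"els":{"af":53,"d":66,"sq":89},"hei":{"mi":5,"r":48,"scc":34,"z":50},"yrh":[3,94,95,63]}}
After op 15 (add /i/h/aw 37): {"i":{"bbs":{"c":21,"gt":77,"hb":15,"ky":3},"c":[89,24,12],"d":[85,98,44,96,16],"h":{"aw":37,"ddv":62,"eq":41,"ldb":82,"mb":99,"mj":17,"w":12}},"z":{"els":{"af":53,"d":66,"sq":89},"hei":{"mi":5,"r":48,"scc":34,"z":50},"yrh":[3,94,95,63]}}
Value at /i/h/aw: 37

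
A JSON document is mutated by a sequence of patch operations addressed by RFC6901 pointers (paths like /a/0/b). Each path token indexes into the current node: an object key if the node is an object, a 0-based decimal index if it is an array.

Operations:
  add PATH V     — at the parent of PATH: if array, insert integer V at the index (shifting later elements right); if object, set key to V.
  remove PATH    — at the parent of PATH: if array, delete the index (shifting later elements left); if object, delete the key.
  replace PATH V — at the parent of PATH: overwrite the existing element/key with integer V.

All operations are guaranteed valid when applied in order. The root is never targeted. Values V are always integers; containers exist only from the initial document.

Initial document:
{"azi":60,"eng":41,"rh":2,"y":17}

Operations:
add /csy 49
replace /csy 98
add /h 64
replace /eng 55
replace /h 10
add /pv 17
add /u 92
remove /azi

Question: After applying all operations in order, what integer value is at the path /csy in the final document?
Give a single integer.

After op 1 (add /csy 49): {"azi":60,"csy":49,"eng":41,"rh":2,"y":17}
After op 2 (replace /csy 98): {"azi":60,"csy":98,"eng":41,"rh":2,"y":17}
After op 3 (add /h 64): {"azi":60,"csy":98,"eng":41,"h":64,"rh":2,"y":17}
After op 4 (replace /eng 55): {"azi":60,"csy":98,"eng":55,"h":64,"rh":2,"y":17}
After op 5 (replace /h 10): {"azi":60,"csy":98,"eng":55,"h":10,"rh":2,"y":17}
After op 6 (add /pv 17): {"azi":60,"csy":98,"eng":55,"h":10,"pv":17,"rh":2,"y":17}
After op 7 (add /u 92): {"azi":60,"csy":98,"eng":55,"h":10,"pv":17,"rh":2,"u":92,"y":17}
After op 8 (remove /azi): {"csy":98,"eng":55,"h":10,"pv":17,"rh":2,"u":92,"y":17}
Value at /csy: 98

Answer: 98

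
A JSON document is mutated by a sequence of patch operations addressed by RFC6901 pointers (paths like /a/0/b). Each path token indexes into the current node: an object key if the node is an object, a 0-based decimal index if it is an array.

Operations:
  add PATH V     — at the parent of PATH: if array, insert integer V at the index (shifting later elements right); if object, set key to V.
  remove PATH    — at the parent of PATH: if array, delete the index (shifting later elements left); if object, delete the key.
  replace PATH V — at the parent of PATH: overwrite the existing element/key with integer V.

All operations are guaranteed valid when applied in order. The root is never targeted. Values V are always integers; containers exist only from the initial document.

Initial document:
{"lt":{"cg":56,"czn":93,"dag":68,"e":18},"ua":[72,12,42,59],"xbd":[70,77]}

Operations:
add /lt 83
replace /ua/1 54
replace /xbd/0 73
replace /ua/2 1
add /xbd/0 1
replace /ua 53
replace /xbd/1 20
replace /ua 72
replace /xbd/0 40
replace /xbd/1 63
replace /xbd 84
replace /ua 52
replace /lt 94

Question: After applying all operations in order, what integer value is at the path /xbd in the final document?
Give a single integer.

After op 1 (add /lt 83): {"lt":83,"ua":[72,12,42,59],"xbd":[70,77]}
After op 2 (replace /ua/1 54): {"lt":83,"ua":[72,54,42,59],"xbd":[70,77]}
After op 3 (replace /xbd/0 73): {"lt":83,"ua":[72,54,42,59],"xbd":[73,77]}
After op 4 (replace /ua/2 1): {"lt":83,"ua":[72,54,1,59],"xbd":[73,77]}
After op 5 (add /xbd/0 1): {"lt":83,"ua":[72,54,1,59],"xbd":[1,73,77]}
After op 6 (replace /ua 53): {"lt":83,"ua":53,"xbd":[1,73,77]}
After op 7 (replace /xbd/1 20): {"lt":83,"ua":53,"xbd":[1,20,77]}
After op 8 (replace /ua 72): {"lt":83,"ua":72,"xbd":[1,20,77]}
After op 9 (replace /xbd/0 40): {"lt":83,"ua":72,"xbd":[40,20,77]}
After op 10 (replace /xbd/1 63): {"lt":83,"ua":72,"xbd":[40,63,77]}
After op 11 (replace /xbd 84): {"lt":83,"ua":72,"xbd":84}
After op 12 (replace /ua 52): {"lt":83,"ua":52,"xbd":84}
After op 13 (replace /lt 94): {"lt":94,"ua":52,"xbd":84}
Value at /xbd: 84

Answer: 84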